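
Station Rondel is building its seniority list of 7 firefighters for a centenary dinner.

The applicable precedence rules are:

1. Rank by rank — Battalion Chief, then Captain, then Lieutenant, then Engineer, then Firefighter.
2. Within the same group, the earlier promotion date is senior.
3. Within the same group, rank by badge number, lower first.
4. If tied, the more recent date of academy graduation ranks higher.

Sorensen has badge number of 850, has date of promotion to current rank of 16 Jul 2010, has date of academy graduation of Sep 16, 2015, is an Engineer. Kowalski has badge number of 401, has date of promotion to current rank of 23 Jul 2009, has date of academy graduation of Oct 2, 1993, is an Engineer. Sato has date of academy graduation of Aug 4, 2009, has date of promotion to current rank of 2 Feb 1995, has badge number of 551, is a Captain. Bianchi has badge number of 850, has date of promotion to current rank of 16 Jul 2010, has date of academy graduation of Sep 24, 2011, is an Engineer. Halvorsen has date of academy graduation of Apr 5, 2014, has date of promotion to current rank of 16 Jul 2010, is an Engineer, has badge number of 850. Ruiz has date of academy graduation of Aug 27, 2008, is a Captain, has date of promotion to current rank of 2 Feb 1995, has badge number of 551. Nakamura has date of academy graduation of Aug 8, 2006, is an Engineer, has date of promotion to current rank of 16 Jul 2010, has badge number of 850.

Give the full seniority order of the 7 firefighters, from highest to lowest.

Sato, Ruiz, Kowalski, Sorensen, Halvorsen, Bianchi, Nakamura

By rank: Sato and Ruiz (Captain); then Kowalski, Sorensen, Halvorsen, Bianchi and Nakamura (Engineer).
Sato and Ruiz both have date of promotion to current rank 2 Feb 1995, so the next rule applies.
Sato and Ruiz both have badge number 551, so the next rule applies.
Among Sato and Ruiz, by date of academy graduation (later first): Sato (Aug 4, 2009) before Ruiz (Aug 27, 2008).
Among Kowalski, Sorensen, Halvorsen, Bianchi and Nakamura, by date of promotion to current rank (earlier first): Kowalski (23 Jul 2009) before Sorensen, Halvorsen, Bianchi and Nakamura (16 Jul 2010).
Sorensen, Halvorsen, Bianchi and Nakamura all have badge number 850, so the next rule applies.
Among Sorensen, Halvorsen, Bianchi and Nakamura, by date of academy graduation (later first): Sorensen (Sep 16, 2015) before Halvorsen (Apr 5, 2014) before Bianchi (Sep 24, 2011) before Nakamura (Aug 8, 2006).
Full order: Sato, Ruiz, Kowalski, Sorensen, Halvorsen, Bianchi, Nakamura.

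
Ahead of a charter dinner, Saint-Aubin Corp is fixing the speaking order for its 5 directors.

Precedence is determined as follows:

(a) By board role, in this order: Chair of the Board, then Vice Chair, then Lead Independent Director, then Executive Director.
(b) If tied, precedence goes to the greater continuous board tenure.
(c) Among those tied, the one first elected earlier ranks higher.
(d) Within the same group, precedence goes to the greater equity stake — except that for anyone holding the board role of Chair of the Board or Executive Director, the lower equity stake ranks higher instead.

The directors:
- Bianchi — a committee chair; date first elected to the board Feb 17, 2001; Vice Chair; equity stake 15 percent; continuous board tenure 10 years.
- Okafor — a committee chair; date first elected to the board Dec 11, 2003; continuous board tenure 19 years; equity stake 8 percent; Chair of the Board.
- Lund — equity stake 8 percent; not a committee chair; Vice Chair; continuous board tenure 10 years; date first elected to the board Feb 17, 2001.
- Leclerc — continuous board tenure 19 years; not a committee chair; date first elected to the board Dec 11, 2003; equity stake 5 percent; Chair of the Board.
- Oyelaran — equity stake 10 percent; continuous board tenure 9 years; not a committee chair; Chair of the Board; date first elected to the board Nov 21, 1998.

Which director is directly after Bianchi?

Lund

By board role: Leclerc, Okafor and Oyelaran (Chair of the Board); then Bianchi and Lund (Vice Chair).
Among Leclerc, Okafor and Oyelaran, by continuous board tenure (higher first): Leclerc and Okafor (19 years) before Oyelaran (9 years).
Leclerc and Okafor both have date first elected to the board Dec 11, 2003, so the next rule applies.
Among Leclerc and Okafor, by equity stake (lower first) (reversed rule for this group): Leclerc (5 percent) before Okafor (8 percent).
Bianchi and Lund both have continuous board tenure 10 years, so the next rule applies.
Bianchi and Lund both have date first elected to the board Feb 17, 2001, so the next rule applies.
Among Bianchi and Lund, by equity stake (higher first): Bianchi (15 percent) before Lund (8 percent).
Order: Leclerc, Okafor, Oyelaran, Bianchi, Lund.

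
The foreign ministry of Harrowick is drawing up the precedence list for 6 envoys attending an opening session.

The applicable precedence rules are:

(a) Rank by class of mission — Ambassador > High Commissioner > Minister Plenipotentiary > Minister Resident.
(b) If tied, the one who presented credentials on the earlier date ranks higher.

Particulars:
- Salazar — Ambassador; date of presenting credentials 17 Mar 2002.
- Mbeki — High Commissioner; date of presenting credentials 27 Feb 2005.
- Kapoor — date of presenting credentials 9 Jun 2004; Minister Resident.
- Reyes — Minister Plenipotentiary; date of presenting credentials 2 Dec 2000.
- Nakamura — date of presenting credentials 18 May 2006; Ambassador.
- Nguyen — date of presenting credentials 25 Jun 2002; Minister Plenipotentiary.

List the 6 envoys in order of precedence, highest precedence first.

By class of mission: Salazar and Nakamura (Ambassador); then Mbeki (High Commissioner); then Reyes and Nguyen (Minister Plenipotentiary); then Kapoor (Minister Resident).
Among Salazar and Nakamura, by date of presenting credentials (earlier first): Salazar (17 Mar 2002) before Nakamura (18 May 2006).
Among Reyes and Nguyen, by date of presenting credentials (earlier first): Reyes (2 Dec 2000) before Nguyen (25 Jun 2002).
Full order: Salazar, Nakamura, Mbeki, Reyes, Nguyen, Kapoor.

Salazar, Nakamura, Mbeki, Reyes, Nguyen, Kapoor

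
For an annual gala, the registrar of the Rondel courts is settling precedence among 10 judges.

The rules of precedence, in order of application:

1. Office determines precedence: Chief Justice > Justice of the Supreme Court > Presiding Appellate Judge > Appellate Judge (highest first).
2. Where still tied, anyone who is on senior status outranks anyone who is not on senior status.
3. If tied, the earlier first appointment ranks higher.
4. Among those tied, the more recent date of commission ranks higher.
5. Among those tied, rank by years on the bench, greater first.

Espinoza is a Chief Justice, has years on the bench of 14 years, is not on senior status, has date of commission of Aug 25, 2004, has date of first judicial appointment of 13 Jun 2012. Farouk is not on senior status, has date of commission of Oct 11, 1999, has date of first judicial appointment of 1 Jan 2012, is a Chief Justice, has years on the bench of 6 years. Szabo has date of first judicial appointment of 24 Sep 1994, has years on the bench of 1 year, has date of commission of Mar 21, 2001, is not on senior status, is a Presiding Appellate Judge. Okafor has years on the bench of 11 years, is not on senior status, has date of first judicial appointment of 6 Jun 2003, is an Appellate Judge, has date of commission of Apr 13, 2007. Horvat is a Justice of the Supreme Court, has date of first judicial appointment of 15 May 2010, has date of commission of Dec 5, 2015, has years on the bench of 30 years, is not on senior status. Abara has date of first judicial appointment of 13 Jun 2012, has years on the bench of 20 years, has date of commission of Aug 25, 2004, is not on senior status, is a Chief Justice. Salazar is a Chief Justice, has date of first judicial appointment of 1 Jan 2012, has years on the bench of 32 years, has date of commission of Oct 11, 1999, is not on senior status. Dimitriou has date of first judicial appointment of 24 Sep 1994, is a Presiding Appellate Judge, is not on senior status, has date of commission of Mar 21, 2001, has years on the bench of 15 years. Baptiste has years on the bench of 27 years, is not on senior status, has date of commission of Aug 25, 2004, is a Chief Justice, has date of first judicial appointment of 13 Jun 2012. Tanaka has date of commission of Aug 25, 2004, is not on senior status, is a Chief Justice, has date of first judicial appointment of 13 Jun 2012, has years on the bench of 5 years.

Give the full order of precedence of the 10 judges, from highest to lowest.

By office: Salazar, Farouk, Baptiste, Abara, Espinoza and Tanaka (Chief Justice); then Horvat (Justice of the Supreme Court); then Dimitriou and Szabo (Presiding Appellate Judge); then Okafor (Appellate Judge).
Salazar, Farouk, Baptiste, Abara, Espinoza and Tanaka are each not on senior status, so the next rule applies.
Among Salazar, Farouk, Baptiste, Abara, Espinoza and Tanaka, by date of first judicial appointment (earlier first): Salazar and Farouk (1 Jan 2012) before Baptiste, Abara, Espinoza and Tanaka (13 Jun 2012).
Salazar and Farouk both have date of commission Oct 11, 1999, so the next rule applies.
Among Salazar and Farouk, by years on the bench (higher first): Salazar (32 years) before Farouk (6 years).
Baptiste, Abara, Espinoza and Tanaka all have date of commission Aug 25, 2004, so the next rule applies.
Among Baptiste, Abara, Espinoza and Tanaka, by years on the bench (higher first): Baptiste (27 years) before Abara (20 years) before Espinoza (14 years) before Tanaka (5 years).
Dimitriou and Szabo are each not on senior status, so the next rule applies.
Dimitriou and Szabo both have date of first judicial appointment 24 Sep 1994, so the next rule applies.
Dimitriou and Szabo both have date of commission Mar 21, 2001, so the next rule applies.
Among Dimitriou and Szabo, by years on the bench (higher first): Dimitriou (15 years) before Szabo (1 year).
Full order: Salazar, Farouk, Baptiste, Abara, Espinoza, Tanaka, Horvat, Dimitriou, Szabo, Okafor.

Salazar, Farouk, Baptiste, Abara, Espinoza, Tanaka, Horvat, Dimitriou, Szabo, Okafor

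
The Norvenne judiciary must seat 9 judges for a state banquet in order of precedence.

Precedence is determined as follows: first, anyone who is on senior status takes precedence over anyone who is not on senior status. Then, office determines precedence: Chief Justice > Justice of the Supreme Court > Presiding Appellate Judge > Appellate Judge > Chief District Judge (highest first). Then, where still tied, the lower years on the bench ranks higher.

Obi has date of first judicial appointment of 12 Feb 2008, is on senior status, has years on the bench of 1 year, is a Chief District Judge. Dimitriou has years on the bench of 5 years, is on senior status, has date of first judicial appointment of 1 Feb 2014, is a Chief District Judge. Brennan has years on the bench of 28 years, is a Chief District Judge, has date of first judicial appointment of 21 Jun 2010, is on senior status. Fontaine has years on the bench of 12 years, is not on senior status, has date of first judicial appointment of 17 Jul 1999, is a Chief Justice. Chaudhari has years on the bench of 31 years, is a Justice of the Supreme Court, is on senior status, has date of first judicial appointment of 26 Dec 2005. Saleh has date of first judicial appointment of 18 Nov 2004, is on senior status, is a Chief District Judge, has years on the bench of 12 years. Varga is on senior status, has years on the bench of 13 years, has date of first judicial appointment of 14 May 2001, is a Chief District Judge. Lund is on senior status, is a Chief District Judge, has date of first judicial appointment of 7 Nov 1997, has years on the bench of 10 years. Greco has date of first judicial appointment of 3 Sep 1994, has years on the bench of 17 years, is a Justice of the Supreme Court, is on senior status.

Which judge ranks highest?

By the first rule: Greco, Chaudhari, Obi, Dimitriou, Lund, Saleh, Varga and Brennan (each on senior status); then Fontaine (not on senior status).
Among Greco, Chaudhari, Obi, Dimitriou, Lund, Saleh, Varga and Brennan, by office: Greco and Chaudhari (Justice of the Supreme Court) before Obi, Dimitriou, Lund, Saleh, Varga and Brennan (Chief District Judge).
Among Greco and Chaudhari, by years on the bench (lower first): Greco (17 years) before Chaudhari (31 years).
Among Obi, Dimitriou, Lund, Saleh, Varga and Brennan, by years on the bench (lower first): Obi (1 year) before Dimitriou (5 years) before Lund (10 years) before Saleh (12 years) before Varga (13 years) before Brennan (28 years).
Order: Greco, Chaudhari, Obi, Dimitriou, Lund, Saleh, Varga, Brennan, Fontaine.

Greco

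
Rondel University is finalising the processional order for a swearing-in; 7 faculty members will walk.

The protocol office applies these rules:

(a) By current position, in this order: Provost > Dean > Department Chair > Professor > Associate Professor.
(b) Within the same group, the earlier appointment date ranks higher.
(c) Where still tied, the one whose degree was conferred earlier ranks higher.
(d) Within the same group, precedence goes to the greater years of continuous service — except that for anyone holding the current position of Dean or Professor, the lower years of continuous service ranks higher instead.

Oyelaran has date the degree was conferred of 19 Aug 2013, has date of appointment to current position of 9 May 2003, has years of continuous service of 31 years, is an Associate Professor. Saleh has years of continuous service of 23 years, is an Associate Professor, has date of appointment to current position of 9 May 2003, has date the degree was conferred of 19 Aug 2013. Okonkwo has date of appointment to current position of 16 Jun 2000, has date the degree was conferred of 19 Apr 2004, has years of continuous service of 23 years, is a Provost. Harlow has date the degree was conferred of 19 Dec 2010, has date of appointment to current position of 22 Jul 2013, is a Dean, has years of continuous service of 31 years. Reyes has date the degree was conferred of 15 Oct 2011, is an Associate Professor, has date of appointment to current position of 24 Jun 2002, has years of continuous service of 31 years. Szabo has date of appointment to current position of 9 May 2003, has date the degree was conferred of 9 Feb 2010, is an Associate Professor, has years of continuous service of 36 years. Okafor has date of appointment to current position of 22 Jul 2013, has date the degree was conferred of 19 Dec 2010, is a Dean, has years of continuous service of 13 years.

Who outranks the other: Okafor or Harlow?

Okafor

By current position: Okonkwo (Provost); then Okafor and Harlow (Dean); then Reyes, Szabo, Oyelaran and Saleh (Associate Professor).
Okafor and Harlow both have date of appointment to current position 22 Jul 2013, so the next rule applies.
Okafor and Harlow both have date the degree was conferred 19 Dec 2010, so the next rule applies.
Among Okafor and Harlow, by years of continuous service (lower first) (reversed rule for this group): Okafor (13 years) before Harlow (31 years).
Among Reyes, Szabo, Oyelaran and Saleh, by date of appointment to current position (earlier first): Reyes (24 Jun 2002) before Szabo, Oyelaran and Saleh (9 May 2003).
Among Szabo, Oyelaran and Saleh, by date the degree was conferred (earlier first): Szabo (9 Feb 2010) before Oyelaran and Saleh (19 Aug 2013).
Among Oyelaran and Saleh, by years of continuous service (higher first): Oyelaran (31 years) before Saleh (23 years).
So Okafor takes precedence.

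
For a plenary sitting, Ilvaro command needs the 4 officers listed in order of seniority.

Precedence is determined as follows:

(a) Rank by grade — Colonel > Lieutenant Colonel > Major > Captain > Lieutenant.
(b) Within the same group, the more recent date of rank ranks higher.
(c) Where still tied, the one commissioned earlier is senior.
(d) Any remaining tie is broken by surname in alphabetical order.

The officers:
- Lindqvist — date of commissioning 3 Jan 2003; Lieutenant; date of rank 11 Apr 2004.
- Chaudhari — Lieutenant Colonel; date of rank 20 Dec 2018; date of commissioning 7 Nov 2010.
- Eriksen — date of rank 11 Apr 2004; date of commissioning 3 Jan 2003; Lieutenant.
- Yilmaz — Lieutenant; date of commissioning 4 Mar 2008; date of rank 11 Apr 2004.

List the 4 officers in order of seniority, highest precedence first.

Chaudhari, Eriksen, Lindqvist, Yilmaz

By grade: Chaudhari (Lieutenant Colonel); then Eriksen, Lindqvist and Yilmaz (Lieutenant).
Eriksen, Lindqvist and Yilmaz all have date of rank 11 Apr 2004, so the next rule applies.
Among Eriksen, Lindqvist and Yilmaz, by date of commissioning (earlier first): Eriksen and Lindqvist (3 Jan 2003) before Yilmaz (4 Mar 2008).
Among Eriksen and Lindqvist, alphabetically by surname: Eriksen before Lindqvist.
Full order: Chaudhari, Eriksen, Lindqvist, Yilmaz.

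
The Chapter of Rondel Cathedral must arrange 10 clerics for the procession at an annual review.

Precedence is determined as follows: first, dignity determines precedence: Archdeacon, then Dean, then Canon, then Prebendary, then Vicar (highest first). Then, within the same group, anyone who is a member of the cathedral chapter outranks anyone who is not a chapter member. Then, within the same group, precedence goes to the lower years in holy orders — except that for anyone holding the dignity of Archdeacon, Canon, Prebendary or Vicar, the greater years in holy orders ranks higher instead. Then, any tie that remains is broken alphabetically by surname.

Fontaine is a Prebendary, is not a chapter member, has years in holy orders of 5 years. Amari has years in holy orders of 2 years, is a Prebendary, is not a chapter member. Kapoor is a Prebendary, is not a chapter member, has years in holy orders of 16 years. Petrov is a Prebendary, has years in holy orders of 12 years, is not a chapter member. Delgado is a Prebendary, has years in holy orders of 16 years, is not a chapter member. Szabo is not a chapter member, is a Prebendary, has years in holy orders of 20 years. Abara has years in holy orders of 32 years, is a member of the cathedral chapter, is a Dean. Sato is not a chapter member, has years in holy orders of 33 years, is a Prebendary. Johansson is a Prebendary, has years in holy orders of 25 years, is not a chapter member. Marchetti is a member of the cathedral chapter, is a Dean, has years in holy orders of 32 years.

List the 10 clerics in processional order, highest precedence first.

By dignity: Abara and Marchetti (Dean); then Sato, Johansson, Szabo, Delgado, Kapoor, Petrov, Fontaine and Amari (Prebendary).
Abara and Marchetti are each a member of the cathedral chapter, so the next rule applies.
Abara and Marchetti both have years in holy orders 32 years, so the next rule applies.
Among Abara and Marchetti, alphabetically by surname: Abara before Marchetti.
Sato, Johansson, Szabo, Delgado, Kapoor, Petrov, Fontaine and Amari are each not a chapter member, so the next rule applies.
Among Sato, Johansson, Szabo, Delgado, Kapoor, Petrov, Fontaine and Amari, by years in holy orders (higher first) (reversed rule for this group): Sato (33 years) before Johansson (25 years) before Szabo (20 years) before Delgado and Kapoor (16 years) before Petrov (12 years) before Fontaine (5 years) before Amari (2 years).
Among Delgado and Kapoor, alphabetically by surname: Delgado before Kapoor.
Full order: Abara, Marchetti, Sato, Johansson, Szabo, Delgado, Kapoor, Petrov, Fontaine, Amari.

Abara, Marchetti, Sato, Johansson, Szabo, Delgado, Kapoor, Petrov, Fontaine, Amari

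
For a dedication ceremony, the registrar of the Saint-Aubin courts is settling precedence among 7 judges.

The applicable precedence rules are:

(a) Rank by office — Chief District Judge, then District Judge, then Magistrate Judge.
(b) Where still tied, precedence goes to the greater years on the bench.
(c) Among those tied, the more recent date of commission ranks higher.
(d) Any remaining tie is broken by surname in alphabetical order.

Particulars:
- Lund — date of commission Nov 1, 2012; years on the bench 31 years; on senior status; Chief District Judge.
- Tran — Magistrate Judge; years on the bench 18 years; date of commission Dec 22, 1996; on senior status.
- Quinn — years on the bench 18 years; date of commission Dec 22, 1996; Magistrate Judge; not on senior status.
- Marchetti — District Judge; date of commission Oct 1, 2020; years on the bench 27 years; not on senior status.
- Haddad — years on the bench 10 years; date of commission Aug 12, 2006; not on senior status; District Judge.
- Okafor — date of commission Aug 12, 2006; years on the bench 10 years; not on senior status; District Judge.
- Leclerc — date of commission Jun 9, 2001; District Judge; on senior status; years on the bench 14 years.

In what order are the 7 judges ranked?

Lund, Marchetti, Leclerc, Haddad, Okafor, Quinn, Tran

By office: Lund (Chief District Judge); then Marchetti, Leclerc, Haddad and Okafor (District Judge); then Quinn and Tran (Magistrate Judge).
Among Marchetti, Leclerc, Haddad and Okafor, by years on the bench (higher first): Marchetti (27 years) before Leclerc (14 years) before Haddad and Okafor (10 years).
Haddad and Okafor both have date of commission Aug 12, 2006, so the next rule applies.
Among Haddad and Okafor, alphabetically by surname: Haddad before Okafor.
Quinn and Tran both have years on the bench 18 years, so the next rule applies.
Quinn and Tran both have date of commission Dec 22, 1996, so the next rule applies.
Among Quinn and Tran, alphabetically by surname: Quinn before Tran.
Full order: Lund, Marchetti, Leclerc, Haddad, Okafor, Quinn, Tran.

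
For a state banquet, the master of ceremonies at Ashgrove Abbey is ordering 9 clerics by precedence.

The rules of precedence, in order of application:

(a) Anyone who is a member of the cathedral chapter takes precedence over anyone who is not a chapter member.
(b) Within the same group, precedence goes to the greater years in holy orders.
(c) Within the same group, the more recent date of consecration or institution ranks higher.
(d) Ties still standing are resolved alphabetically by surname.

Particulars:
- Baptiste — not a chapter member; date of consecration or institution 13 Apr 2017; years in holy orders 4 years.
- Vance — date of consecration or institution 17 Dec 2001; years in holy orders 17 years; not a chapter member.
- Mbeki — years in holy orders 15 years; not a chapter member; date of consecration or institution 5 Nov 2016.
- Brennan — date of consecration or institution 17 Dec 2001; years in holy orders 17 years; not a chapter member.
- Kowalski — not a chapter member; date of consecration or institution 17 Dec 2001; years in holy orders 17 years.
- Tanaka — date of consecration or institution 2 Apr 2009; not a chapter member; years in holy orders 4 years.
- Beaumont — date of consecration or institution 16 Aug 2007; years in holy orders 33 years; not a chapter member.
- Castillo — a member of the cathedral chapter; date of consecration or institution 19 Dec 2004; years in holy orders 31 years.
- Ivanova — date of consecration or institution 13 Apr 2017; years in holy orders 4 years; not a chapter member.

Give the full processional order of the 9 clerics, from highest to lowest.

Castillo, Beaumont, Brennan, Kowalski, Vance, Mbeki, Baptiste, Ivanova, Tanaka

By the first rule: Castillo (a member of the cathedral chapter); then Beaumont, Brennan, Kowalski, Vance, Mbeki, Baptiste, Ivanova and Tanaka (each not a chapter member).
Among Beaumont, Brennan, Kowalski, Vance, Mbeki, Baptiste, Ivanova and Tanaka, by years in holy orders (higher first): Beaumont (33 years) before Brennan, Kowalski and Vance (17 years) before Mbeki (15 years) before Baptiste, Ivanova and Tanaka (4 years).
Brennan, Kowalski and Vance all have date of consecration or institution 17 Dec 2001, so the next rule applies.
Among Brennan, Kowalski and Vance, alphabetically by surname: Brennan before Kowalski before Vance.
Among Baptiste, Ivanova and Tanaka, by date of consecration or institution (later first): Baptiste and Ivanova (13 Apr 2017) before Tanaka (2 Apr 2009).
Among Baptiste and Ivanova, alphabetically by surname: Baptiste before Ivanova.
Full order: Castillo, Beaumont, Brennan, Kowalski, Vance, Mbeki, Baptiste, Ivanova, Tanaka.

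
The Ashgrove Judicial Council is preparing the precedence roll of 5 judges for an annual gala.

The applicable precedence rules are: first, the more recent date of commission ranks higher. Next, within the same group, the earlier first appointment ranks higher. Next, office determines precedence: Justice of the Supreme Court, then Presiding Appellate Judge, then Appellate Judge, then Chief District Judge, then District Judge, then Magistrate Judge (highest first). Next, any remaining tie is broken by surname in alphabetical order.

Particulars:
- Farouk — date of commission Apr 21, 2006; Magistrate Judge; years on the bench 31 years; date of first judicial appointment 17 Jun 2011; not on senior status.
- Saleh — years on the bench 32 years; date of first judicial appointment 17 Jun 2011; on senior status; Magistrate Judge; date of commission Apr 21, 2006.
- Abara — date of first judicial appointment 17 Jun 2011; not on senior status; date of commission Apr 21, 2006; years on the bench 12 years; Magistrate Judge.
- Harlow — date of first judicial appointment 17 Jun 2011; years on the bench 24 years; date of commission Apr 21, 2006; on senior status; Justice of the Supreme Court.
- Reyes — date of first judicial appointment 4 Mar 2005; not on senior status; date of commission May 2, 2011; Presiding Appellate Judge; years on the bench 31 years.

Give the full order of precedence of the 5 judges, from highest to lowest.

By date of commission (later first): Reyes (May 2, 2011); then Harlow, Abara, Farouk and Saleh (each Apr 21, 2006).
Harlow, Abara, Farouk and Saleh all have date of first judicial appointment 17 Jun 2011, so the next rule applies.
Among Harlow, Abara, Farouk and Saleh, by office: Harlow (Justice of the Supreme Court) before Abara, Farouk and Saleh (Magistrate Judge).
Among Abara, Farouk and Saleh, alphabetically by surname: Abara before Farouk before Saleh.
Full order: Reyes, Harlow, Abara, Farouk, Saleh.

Reyes, Harlow, Abara, Farouk, Saleh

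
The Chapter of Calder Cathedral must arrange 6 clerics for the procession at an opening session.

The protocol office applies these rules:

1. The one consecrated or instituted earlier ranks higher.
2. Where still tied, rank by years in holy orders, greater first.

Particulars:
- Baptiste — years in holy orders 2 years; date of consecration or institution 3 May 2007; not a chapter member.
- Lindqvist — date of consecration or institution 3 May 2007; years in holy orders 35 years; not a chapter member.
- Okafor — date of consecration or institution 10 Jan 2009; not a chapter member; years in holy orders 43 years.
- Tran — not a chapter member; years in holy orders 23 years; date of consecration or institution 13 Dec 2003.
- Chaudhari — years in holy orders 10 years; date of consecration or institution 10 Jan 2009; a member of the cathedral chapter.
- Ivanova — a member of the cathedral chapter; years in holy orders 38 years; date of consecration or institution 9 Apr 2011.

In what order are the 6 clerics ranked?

By date of consecration or institution (earlier first): Tran (13 Dec 2003); then Lindqvist and Baptiste (both 3 May 2007); then Okafor and Chaudhari (both 10 Jan 2009); then Ivanova (9 Apr 2011).
Among Lindqvist and Baptiste, by years in holy orders (higher first): Lindqvist (35 years) before Baptiste (2 years).
Among Okafor and Chaudhari, by years in holy orders (higher first): Okafor (43 years) before Chaudhari (10 years).
Full order: Tran, Lindqvist, Baptiste, Okafor, Chaudhari, Ivanova.

Tran, Lindqvist, Baptiste, Okafor, Chaudhari, Ivanova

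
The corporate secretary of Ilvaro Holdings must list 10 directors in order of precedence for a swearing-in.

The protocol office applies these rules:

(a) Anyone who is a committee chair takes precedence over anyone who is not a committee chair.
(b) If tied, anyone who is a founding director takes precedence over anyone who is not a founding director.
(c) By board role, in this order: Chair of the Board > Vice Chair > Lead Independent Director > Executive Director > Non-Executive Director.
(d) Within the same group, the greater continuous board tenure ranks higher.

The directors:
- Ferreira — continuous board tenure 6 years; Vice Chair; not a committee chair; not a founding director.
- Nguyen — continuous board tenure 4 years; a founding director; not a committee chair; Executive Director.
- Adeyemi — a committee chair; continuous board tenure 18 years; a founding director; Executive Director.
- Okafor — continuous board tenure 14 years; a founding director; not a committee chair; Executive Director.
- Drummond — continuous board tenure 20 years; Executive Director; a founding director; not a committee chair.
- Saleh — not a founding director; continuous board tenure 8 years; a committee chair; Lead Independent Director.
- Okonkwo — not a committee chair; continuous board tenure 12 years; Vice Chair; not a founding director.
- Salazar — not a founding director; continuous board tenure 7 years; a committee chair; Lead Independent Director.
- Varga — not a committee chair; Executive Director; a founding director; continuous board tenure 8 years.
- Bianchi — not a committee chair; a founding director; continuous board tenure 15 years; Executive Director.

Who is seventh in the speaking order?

By the first rule: Adeyemi, Saleh and Salazar (each a committee chair); then Drummond, Bianchi, Okafor, Varga, Nguyen, Okonkwo and Ferreira (each not a committee chair).
Among Adeyemi, Saleh and Salazar, a founding director before not a founding director: Adeyemi (a founding director) before Saleh and Salazar (not a founding director).
Saleh and Salazar are each Lead Independent Director, so the next rule applies.
Among Saleh and Salazar, by continuous board tenure (higher first): Saleh (8 years) before Salazar (7 years).
Among Drummond, Bianchi, Okafor, Varga, Nguyen, Okonkwo and Ferreira, a founding director before not a founding director: Drummond, Bianchi, Okafor, Varga and Nguyen (a founding director) before Okonkwo and Ferreira (not a founding director).
Drummond, Bianchi, Okafor, Varga and Nguyen are each Executive Director, so the next rule applies.
Among Drummond, Bianchi, Okafor, Varga and Nguyen, by continuous board tenure (higher first): Drummond (20 years) before Bianchi (15 years) before Okafor (14 years) before Varga (8 years) before Nguyen (4 years).
Okonkwo and Ferreira are each Vice Chair, so the next rule applies.
Among Okonkwo and Ferreira, by continuous board tenure (higher first): Okonkwo (12 years) before Ferreira (6 years).
Order: Adeyemi, Saleh, Salazar, Drummond, Bianchi, Okafor, Varga, Nguyen, Okonkwo, Ferreira.

Varga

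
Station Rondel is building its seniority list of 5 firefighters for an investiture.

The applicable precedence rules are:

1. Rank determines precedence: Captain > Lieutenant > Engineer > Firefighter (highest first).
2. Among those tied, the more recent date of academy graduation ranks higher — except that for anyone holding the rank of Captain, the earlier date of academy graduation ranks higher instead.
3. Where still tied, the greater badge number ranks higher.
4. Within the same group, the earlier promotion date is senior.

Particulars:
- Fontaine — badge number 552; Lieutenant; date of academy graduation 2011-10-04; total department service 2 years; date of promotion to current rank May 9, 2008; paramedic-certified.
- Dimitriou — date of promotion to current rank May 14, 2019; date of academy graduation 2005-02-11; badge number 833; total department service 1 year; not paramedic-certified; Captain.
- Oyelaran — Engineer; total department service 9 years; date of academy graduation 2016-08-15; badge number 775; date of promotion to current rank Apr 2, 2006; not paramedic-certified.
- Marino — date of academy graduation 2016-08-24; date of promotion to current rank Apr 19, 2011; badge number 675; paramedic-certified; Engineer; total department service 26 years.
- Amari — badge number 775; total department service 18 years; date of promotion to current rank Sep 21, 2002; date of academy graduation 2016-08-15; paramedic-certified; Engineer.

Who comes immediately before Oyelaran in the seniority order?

Amari

By rank: Dimitriou (Captain); then Fontaine (Lieutenant); then Marino, Amari and Oyelaran (Engineer).
Among Marino, Amari and Oyelaran, by date of academy graduation (later first): Marino (2016-08-24) before Amari and Oyelaran (2016-08-15).
Amari and Oyelaran both have badge number 775, so the next rule applies.
Among Amari and Oyelaran, by date of promotion to current rank (earlier first): Amari (Sep 21, 2002) before Oyelaran (Apr 2, 2006).
Order: Dimitriou, Fontaine, Marino, Amari, Oyelaran.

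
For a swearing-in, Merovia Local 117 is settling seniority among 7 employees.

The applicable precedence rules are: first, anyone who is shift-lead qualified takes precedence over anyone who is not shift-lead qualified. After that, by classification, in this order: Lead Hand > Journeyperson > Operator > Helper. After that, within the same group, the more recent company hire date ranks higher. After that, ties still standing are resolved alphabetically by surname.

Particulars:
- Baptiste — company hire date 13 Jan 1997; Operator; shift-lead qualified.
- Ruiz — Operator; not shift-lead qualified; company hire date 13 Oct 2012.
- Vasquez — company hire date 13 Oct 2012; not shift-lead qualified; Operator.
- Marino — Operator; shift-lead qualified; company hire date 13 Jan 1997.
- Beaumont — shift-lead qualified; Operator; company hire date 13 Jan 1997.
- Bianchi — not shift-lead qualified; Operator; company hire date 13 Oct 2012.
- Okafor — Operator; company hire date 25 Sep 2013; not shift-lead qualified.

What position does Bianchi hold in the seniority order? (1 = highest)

By the first rule: Baptiste, Beaumont and Marino (each shift-lead qualified); then Okafor, Bianchi, Ruiz and Vasquez (each not shift-lead qualified).
Baptiste, Beaumont and Marino are each Operator, so the next rule applies.
Baptiste, Beaumont and Marino all have company hire date 13 Jan 1997, so the next rule applies.
Among Baptiste, Beaumont and Marino, alphabetically by surname: Baptiste before Beaumont before Marino.
Okafor, Bianchi, Ruiz and Vasquez are each Operator, so the next rule applies.
Among Okafor, Bianchi, Ruiz and Vasquez, by company hire date (later first): Okafor (25 Sep 2013) before Bianchi, Ruiz and Vasquez (13 Oct 2012).
Among Bianchi, Ruiz and Vasquez, alphabetically by surname: Bianchi before Ruiz before Vasquez.
Order: Baptiste, Beaumont, Marino, Okafor, Bianchi, Ruiz, Vasquez. So position 5.

5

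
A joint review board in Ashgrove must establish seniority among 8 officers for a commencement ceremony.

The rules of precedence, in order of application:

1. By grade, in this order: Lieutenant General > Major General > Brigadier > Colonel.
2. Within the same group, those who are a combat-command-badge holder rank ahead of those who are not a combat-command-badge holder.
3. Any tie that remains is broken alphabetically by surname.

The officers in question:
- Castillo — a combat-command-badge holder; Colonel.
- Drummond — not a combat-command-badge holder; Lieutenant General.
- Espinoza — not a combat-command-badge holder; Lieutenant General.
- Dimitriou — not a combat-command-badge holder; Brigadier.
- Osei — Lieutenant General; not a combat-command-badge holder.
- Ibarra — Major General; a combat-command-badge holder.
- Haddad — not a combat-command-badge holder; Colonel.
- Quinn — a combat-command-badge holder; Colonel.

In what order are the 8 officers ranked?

By grade: Drummond, Espinoza and Osei (Lieutenant General); then Ibarra (Major General); then Dimitriou (Brigadier); then Castillo, Quinn and Haddad (Colonel).
Drummond, Espinoza and Osei are each not a combat-command-badge holder, so the next rule applies.
Among Drummond, Espinoza and Osei, alphabetically by surname: Drummond before Espinoza before Osei.
Among Castillo, Quinn and Haddad, a combat-command-badge holder before not a combat-command-badge holder: Castillo and Quinn (a combat-command-badge holder) before Haddad (not a combat-command-badge holder).
Among Castillo and Quinn, alphabetically by surname: Castillo before Quinn.
Full order: Drummond, Espinoza, Osei, Ibarra, Dimitriou, Castillo, Quinn, Haddad.

Drummond, Espinoza, Osei, Ibarra, Dimitriou, Castillo, Quinn, Haddad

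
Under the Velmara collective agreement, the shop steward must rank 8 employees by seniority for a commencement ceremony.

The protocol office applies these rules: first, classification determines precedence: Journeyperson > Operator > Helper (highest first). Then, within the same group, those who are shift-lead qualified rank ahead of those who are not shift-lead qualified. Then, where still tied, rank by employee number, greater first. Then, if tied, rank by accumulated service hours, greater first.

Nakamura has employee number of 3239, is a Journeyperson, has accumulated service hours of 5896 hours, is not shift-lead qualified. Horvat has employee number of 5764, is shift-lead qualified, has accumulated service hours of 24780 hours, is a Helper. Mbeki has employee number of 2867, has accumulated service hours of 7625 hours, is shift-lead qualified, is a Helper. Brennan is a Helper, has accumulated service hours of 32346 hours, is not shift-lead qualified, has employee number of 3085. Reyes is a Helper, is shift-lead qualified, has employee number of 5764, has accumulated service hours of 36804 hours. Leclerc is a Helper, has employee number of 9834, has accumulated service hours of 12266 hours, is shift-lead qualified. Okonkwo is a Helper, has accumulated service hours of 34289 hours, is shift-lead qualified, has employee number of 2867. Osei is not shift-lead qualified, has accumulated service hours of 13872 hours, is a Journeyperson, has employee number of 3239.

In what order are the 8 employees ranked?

By classification: Osei and Nakamura (Journeyperson); then Leclerc, Reyes, Horvat, Okonkwo, Mbeki and Brennan (Helper).
Osei and Nakamura are each not shift-lead qualified, so the next rule applies.
Osei and Nakamura both have employee number 3239, so the next rule applies.
Among Osei and Nakamura, by accumulated service hours (higher first): Osei (13872 hours) before Nakamura (5896 hours).
Among Leclerc, Reyes, Horvat, Okonkwo, Mbeki and Brennan, shift-lead qualified before not shift-lead qualified: Leclerc, Reyes, Horvat, Okonkwo and Mbeki (shift-lead qualified) before Brennan (not shift-lead qualified).
Among Leclerc, Reyes, Horvat, Okonkwo and Mbeki, by employee number (higher first): Leclerc (9834) before Reyes and Horvat (5764) before Okonkwo and Mbeki (2867).
Among Reyes and Horvat, by accumulated service hours (higher first): Reyes (36804 hours) before Horvat (24780 hours).
Among Okonkwo and Mbeki, by accumulated service hours (higher first): Okonkwo (34289 hours) before Mbeki (7625 hours).
Full order: Osei, Nakamura, Leclerc, Reyes, Horvat, Okonkwo, Mbeki, Brennan.

Osei, Nakamura, Leclerc, Reyes, Horvat, Okonkwo, Mbeki, Brennan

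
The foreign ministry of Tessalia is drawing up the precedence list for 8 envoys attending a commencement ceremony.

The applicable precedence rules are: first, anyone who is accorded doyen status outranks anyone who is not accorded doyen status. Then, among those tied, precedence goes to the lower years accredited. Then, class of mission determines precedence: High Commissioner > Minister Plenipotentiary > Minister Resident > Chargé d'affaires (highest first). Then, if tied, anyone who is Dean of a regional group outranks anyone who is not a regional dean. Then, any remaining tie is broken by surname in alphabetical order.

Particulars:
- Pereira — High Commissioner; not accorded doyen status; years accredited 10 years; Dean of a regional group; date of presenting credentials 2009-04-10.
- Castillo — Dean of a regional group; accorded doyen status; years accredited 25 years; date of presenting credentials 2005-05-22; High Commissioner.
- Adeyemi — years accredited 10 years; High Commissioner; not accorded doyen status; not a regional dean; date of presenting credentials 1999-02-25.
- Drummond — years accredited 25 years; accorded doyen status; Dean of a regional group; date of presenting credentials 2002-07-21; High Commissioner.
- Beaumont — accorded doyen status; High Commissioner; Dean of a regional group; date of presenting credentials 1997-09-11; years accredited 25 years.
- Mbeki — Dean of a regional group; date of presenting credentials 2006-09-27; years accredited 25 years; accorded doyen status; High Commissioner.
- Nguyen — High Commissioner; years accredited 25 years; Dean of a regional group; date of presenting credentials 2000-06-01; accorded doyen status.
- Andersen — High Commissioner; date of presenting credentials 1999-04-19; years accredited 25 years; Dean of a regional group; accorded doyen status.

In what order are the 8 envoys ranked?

Andersen, Beaumont, Castillo, Drummond, Mbeki, Nguyen, Pereira, Adeyemi

By the first rule: Andersen, Beaumont, Castillo, Drummond, Mbeki and Nguyen (each accorded doyen status); then Pereira and Adeyemi (both not accorded doyen status).
Andersen, Beaumont, Castillo, Drummond, Mbeki and Nguyen all have years accredited 25 years, so the next rule applies.
Andersen, Beaumont, Castillo, Drummond, Mbeki and Nguyen are each High Commissioner, so the next rule applies.
Andersen, Beaumont, Castillo, Drummond, Mbeki and Nguyen are each Dean of a regional group, so the next rule applies.
Among Andersen, Beaumont, Castillo, Drummond, Mbeki and Nguyen, alphabetically by surname: Andersen before Beaumont before Castillo before Drummond before Mbeki before Nguyen.
Pereira and Adeyemi both have years accredited 10 years, so the next rule applies.
Pereira and Adeyemi are each High Commissioner, so the next rule applies.
Among Pereira and Adeyemi, Dean of a regional group before not a regional dean: Pereira (Dean of a regional group) before Adeyemi (not a regional dean).
Full order: Andersen, Beaumont, Castillo, Drummond, Mbeki, Nguyen, Pereira, Adeyemi.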